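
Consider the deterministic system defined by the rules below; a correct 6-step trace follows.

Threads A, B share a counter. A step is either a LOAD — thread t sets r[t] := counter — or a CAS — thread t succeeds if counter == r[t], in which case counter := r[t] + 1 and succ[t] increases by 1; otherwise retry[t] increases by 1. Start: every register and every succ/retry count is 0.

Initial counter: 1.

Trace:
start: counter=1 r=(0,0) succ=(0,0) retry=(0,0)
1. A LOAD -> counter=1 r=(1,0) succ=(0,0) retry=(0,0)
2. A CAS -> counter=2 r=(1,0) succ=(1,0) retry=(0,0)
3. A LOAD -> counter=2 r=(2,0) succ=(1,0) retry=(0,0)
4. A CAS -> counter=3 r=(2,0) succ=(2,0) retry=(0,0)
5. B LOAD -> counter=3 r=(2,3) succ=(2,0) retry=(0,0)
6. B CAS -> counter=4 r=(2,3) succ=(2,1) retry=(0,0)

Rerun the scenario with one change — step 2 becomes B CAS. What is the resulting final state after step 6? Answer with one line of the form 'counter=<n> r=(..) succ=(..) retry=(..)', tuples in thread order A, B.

(re-executing from step 2 with the substitution; state before step 2: counter=1 r=(1,0) succ=(0,0) retry=(0,0))
2. B CAS -> counter=1 r=(1,0) succ=(0,0) retry=(0,1)
3. A LOAD -> counter=1 r=(1,0) succ=(0,0) retry=(0,1)
4. A CAS -> counter=2 r=(1,0) succ=(1,0) retry=(0,1)
5. B LOAD -> counter=2 r=(1,2) succ=(1,0) retry=(0,1)
6. B CAS -> counter=3 r=(1,2) succ=(1,1) retry=(0,1)

counter=3 r=(1,2) succ=(1,1) retry=(0,1)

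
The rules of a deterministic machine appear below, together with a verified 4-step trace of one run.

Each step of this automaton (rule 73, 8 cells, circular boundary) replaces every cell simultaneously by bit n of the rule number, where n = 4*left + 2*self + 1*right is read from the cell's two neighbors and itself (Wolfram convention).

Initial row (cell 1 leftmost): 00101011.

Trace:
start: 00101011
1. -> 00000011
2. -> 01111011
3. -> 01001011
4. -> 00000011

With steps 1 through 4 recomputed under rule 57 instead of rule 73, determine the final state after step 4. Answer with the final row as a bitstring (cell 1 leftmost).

(re-executing steps 1..4 under rule 57; state before step 1: 00101011)
1. -> 10010110
2. -> 01001101
3. -> 10101010
4. -> 01010101

01010101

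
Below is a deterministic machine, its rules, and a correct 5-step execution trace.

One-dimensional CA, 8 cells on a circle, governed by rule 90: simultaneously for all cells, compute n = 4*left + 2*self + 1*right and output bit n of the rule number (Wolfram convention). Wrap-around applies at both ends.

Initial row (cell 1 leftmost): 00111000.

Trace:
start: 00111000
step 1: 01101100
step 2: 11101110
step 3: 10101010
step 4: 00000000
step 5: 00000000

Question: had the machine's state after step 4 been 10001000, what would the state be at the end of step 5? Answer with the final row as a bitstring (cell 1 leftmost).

state after step 4 := 10001000
step 5: 01010101

01010101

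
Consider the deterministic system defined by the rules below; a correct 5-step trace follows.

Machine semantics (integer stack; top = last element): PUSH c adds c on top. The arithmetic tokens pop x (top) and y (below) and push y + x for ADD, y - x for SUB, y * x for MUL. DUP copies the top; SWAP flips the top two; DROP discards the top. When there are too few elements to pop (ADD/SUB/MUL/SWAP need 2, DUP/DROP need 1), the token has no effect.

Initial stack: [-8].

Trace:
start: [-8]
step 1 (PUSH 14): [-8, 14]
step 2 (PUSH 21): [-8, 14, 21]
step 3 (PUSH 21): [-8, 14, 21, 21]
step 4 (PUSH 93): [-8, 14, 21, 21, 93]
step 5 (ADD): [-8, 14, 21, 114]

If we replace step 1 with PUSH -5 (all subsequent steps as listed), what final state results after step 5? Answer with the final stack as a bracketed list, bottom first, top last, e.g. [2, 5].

(re-executing from step 1 with the substitution; state before step 1: [-8])
step 1 (PUSH -5): [-8, -5]
step 2 (PUSH 21): [-8, -5, 21]
step 3 (PUSH 21): [-8, -5, 21, 21]
step 4 (PUSH 93): [-8, -5, 21, 21, 93]
step 5 (ADD): [-8, -5, 21, 114]

[-8, -5, 21, 114]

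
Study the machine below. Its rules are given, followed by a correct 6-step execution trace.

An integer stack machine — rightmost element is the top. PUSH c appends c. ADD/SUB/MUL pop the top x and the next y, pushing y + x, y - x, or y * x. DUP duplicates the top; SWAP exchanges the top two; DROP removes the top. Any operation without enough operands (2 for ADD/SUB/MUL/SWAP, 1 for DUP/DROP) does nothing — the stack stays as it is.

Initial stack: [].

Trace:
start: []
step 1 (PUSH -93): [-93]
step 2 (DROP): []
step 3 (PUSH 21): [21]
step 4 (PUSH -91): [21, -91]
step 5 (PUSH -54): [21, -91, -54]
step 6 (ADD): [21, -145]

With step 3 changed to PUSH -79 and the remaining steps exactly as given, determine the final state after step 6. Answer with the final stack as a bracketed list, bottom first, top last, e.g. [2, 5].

(re-executing from step 3 with the substitution; state before step 3: [])
step 3 (PUSH -79): [-79]
step 4 (PUSH -91): [-79, -91]
step 5 (PUSH -54): [-79, -91, -54]
step 6 (ADD): [-79, -145]

[-79, -145]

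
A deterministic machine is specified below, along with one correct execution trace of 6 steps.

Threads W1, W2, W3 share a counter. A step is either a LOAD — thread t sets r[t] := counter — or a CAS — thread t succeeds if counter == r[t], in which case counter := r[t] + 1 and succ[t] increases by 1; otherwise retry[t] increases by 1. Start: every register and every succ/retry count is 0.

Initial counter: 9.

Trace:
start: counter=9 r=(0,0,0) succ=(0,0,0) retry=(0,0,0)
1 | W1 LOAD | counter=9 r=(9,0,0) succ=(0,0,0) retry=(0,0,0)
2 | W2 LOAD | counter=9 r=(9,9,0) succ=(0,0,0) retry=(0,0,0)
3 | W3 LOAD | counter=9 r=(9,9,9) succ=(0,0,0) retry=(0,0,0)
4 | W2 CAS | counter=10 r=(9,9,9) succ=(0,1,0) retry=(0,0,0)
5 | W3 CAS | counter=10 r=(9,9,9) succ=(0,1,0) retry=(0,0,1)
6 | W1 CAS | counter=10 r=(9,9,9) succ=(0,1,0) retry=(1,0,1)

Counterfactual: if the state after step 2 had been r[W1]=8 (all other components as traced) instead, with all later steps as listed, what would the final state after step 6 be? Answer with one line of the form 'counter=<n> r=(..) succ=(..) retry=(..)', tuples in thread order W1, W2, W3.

state after step 2 := counter=9 r=(8,9,0) succ=(0,0,0) retry=(0,0,0)
3 | W3 LOAD | counter=9 r=(8,9,9) succ=(0,0,0) retry=(0,0,0)
4 | W2 CAS | counter=10 r=(8,9,9) succ=(0,1,0) retry=(0,0,0)
5 | W3 CAS | counter=10 r=(8,9,9) succ=(0,1,0) retry=(0,0,1)
6 | W1 CAS | counter=10 r=(8,9,9) succ=(0,1,0) retry=(1,0,1)

counter=10 r=(8,9,9) succ=(0,1,0) retry=(1,0,1)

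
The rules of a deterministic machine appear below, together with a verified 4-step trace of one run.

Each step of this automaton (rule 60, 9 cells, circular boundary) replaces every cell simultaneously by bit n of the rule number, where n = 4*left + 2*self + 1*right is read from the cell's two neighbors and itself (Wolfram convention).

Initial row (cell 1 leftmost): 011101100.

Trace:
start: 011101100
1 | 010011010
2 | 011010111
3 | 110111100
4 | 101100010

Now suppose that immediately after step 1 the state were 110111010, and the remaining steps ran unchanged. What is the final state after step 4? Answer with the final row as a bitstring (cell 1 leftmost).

010111110

state after step 1 := 110111010
2 | 101100111
3 | 011010100
4 | 010111110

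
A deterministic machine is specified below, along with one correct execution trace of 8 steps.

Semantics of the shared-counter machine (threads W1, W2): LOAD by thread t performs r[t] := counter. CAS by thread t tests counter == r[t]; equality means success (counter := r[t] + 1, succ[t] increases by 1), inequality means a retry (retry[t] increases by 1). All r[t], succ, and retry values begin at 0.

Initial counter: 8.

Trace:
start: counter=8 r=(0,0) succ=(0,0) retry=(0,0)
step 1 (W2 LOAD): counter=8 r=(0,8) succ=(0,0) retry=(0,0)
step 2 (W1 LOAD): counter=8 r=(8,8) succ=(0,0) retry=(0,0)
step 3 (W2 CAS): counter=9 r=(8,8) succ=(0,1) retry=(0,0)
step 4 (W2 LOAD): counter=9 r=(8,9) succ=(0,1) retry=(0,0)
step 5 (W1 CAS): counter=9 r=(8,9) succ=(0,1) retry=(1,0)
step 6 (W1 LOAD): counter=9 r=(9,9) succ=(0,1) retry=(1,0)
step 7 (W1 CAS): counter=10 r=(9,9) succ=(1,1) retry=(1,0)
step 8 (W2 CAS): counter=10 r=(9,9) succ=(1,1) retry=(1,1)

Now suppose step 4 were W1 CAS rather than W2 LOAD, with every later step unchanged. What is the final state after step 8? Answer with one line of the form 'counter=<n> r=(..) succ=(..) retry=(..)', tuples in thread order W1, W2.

(re-executing from step 4 with the substitution; state before step 4: counter=9 r=(8,8) succ=(0,1) retry=(0,0))
step 4 (W1 CAS): counter=9 r=(8,8) succ=(0,1) retry=(1,0)
step 5 (W1 CAS): counter=9 r=(8,8) succ=(0,1) retry=(2,0)
step 6 (W1 LOAD): counter=9 r=(9,8) succ=(0,1) retry=(2,0)
step 7 (W1 CAS): counter=10 r=(9,8) succ=(1,1) retry=(2,0)
step 8 (W2 CAS): counter=10 r=(9,8) succ=(1,1) retry=(2,1)

counter=10 r=(9,8) succ=(1,1) retry=(2,1)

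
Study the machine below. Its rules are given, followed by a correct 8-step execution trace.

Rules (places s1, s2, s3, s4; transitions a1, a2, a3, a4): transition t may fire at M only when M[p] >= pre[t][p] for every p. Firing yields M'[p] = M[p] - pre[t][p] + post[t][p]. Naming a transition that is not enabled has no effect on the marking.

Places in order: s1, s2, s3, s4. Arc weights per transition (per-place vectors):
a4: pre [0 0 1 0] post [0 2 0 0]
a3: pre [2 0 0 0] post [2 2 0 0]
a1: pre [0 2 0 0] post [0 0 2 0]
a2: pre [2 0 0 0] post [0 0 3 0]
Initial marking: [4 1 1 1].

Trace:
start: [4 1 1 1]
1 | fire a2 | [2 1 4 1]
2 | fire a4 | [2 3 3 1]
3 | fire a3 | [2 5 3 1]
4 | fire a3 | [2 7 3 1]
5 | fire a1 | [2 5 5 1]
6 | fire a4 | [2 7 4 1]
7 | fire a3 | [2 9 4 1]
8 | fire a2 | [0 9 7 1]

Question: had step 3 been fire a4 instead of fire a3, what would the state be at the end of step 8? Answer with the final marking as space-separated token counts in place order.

(re-executing from step 3 with the substitution; state before step 3: [2 3 3 1])
3 | fire a4 | [2 5 2 1]
4 | fire a3 | [2 7 2 1]
5 | fire a1 | [2 5 4 1]
6 | fire a4 | [2 7 3 1]
7 | fire a3 | [2 9 3 1]
8 | fire a2 | [0 9 6 1]

0 9 6 1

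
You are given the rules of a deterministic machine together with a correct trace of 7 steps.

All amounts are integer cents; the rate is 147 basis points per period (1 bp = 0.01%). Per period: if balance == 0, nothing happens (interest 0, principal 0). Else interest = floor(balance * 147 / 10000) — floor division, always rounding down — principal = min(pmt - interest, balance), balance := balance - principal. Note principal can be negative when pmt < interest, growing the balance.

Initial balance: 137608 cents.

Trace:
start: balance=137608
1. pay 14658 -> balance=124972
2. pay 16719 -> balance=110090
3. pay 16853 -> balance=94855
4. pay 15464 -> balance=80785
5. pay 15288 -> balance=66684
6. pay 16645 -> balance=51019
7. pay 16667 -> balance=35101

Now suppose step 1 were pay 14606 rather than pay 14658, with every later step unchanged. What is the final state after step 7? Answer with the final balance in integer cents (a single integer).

(re-executing from step 1 with the substitution; state before step 1: balance=137608)
1. pay 14606 -> balance=125024
2. pay 16719 -> balance=110142
3. pay 16853 -> balance=94908
4. pay 15464 -> balance=80839
5. pay 15288 -> balance=66739
6. pay 16645 -> balance=51075
7. pay 16667 -> balance=35158

35158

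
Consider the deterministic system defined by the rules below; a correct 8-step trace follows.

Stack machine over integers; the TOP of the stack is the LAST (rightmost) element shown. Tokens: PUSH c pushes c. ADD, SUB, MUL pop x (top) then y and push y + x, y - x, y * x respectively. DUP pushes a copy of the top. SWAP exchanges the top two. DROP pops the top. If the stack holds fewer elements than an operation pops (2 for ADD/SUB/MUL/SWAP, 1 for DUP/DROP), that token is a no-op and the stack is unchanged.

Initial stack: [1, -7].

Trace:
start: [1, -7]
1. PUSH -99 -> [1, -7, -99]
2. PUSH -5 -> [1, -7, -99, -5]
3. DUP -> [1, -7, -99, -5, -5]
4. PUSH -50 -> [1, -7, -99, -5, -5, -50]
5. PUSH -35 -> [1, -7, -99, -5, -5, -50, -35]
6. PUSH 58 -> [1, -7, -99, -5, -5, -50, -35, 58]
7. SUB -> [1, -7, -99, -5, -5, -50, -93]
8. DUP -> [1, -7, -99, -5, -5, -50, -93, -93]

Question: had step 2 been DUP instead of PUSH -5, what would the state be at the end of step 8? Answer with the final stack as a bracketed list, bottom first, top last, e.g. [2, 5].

(re-executing from step 2 with the substitution; state before step 2: [1, -7, -99])
2. DUP -> [1, -7, -99, -99]
3. DUP -> [1, -7, -99, -99, -99]
4. PUSH -50 -> [1, -7, -99, -99, -99, -50]
5. PUSH -35 -> [1, -7, -99, -99, -99, -50, -35]
6. PUSH 58 -> [1, -7, -99, -99, -99, -50, -35, 58]
7. SUB -> [1, -7, -99, -99, -99, -50, -93]
8. DUP -> [1, -7, -99, -99, -99, -50, -93, -93]

[1, -7, -99, -99, -99, -50, -93, -93]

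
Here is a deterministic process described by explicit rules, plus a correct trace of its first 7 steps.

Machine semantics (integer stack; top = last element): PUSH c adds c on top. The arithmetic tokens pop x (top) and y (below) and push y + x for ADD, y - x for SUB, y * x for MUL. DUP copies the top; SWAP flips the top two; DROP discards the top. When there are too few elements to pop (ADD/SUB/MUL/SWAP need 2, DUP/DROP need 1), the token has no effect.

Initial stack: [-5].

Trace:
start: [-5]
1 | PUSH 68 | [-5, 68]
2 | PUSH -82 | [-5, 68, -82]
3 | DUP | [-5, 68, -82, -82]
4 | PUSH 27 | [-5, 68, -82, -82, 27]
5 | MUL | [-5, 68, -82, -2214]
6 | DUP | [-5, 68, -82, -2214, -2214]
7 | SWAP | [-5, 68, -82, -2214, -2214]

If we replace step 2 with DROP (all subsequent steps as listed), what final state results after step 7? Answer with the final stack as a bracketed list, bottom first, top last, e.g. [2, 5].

[-5, -135, -135]

(re-executing from step 2 with the substitution; state before step 2: [-5, 68])
2 | DROP | [-5]
3 | DUP | [-5, -5]
4 | PUSH 27 | [-5, -5, 27]
5 | MUL | [-5, -135]
6 | DUP | [-5, -135, -135]
7 | SWAP | [-5, -135, -135]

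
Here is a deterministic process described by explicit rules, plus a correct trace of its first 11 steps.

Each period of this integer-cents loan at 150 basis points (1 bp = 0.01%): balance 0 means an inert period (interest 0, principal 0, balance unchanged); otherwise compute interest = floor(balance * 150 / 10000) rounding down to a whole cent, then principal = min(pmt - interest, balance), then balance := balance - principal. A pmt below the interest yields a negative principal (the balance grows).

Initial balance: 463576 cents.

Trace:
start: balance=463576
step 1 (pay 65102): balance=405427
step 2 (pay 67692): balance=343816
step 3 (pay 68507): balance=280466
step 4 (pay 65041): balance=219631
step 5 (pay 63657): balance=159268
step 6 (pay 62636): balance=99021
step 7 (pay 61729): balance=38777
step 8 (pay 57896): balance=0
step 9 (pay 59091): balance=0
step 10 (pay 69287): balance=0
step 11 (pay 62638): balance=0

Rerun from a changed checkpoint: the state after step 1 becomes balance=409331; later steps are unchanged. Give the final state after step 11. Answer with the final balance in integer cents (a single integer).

state after step 1 := balance=409331
step 2 (pay 67692): balance=347778
step 3 (pay 68507): balance=284487
step 4 (pay 65041): balance=223713
step 5 (pay 63657): balance=163411
step 6 (pay 62636): balance=103226
step 7 (pay 61729): balance=43045
step 8 (pay 57896): balance=0
step 9 (pay 59091): balance=0
step 10 (pay 69287): balance=0
step 11 (pay 62638): balance=0

0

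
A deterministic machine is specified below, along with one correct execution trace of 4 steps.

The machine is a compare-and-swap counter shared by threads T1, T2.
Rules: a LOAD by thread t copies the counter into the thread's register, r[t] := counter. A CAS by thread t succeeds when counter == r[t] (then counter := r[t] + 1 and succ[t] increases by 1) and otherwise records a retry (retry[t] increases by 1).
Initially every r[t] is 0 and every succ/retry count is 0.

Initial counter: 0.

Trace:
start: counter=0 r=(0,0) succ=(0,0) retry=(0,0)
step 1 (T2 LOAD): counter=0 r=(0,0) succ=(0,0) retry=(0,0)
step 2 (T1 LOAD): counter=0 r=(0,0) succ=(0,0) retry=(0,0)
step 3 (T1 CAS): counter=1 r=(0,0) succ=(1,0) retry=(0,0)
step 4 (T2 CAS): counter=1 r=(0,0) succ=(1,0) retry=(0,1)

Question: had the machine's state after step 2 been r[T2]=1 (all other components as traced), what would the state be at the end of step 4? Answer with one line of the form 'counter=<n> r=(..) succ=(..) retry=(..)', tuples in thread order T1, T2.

state after step 2 := counter=0 r=(0,1) succ=(0,0) retry=(0,0)
step 3 (T1 CAS): counter=1 r=(0,1) succ=(1,0) retry=(0,0)
step 4 (T2 CAS): counter=2 r=(0,1) succ=(1,1) retry=(0,0)

counter=2 r=(0,1) succ=(1,1) retry=(0,0)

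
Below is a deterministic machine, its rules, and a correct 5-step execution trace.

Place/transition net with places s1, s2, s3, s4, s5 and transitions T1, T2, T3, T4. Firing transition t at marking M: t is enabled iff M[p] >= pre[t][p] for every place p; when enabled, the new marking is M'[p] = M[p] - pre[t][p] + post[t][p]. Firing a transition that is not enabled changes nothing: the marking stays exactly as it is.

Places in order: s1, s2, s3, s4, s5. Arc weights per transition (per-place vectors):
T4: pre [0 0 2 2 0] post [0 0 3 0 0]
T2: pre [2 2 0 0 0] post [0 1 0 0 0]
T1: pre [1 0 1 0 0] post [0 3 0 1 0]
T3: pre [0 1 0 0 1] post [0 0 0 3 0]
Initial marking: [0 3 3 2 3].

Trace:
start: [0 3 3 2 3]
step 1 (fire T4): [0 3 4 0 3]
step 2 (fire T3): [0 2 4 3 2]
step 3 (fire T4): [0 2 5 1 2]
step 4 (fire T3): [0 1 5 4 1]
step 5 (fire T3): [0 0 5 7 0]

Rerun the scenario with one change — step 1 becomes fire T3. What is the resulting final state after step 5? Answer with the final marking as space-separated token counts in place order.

(re-executing from step 1 with the substitution; state before step 1: [0 3 3 2 3])
step 1 (fire T3): [0 2 3 5 2]
step 2 (fire T3): [0 1 3 8 1]
step 3 (fire T4): [0 1 4 6 1]
step 4 (fire T3): [0 0 4 9 0]
step 5 (fire T3): [0 0 4 9 0]

0 0 4 9 0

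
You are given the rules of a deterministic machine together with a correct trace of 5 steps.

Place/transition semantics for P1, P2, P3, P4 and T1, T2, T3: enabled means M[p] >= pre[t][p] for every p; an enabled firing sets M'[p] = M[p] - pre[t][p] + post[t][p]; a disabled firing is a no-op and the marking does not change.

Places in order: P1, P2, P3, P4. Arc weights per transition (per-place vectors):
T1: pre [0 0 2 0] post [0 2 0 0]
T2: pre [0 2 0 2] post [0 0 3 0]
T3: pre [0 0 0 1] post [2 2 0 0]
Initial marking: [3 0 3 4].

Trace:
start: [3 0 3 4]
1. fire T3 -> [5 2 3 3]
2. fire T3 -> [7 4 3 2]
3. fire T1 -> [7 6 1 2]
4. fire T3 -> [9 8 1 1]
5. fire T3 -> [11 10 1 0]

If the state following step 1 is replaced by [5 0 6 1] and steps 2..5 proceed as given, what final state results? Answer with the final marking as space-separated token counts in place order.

state after step 1 := [5 0 6 1]
2. fire T3 -> [7 2 6 0]
3. fire T1 -> [7 4 4 0]
4. fire T3 -> [7 4 4 0]
5. fire T3 -> [7 4 4 0]

7 4 4 0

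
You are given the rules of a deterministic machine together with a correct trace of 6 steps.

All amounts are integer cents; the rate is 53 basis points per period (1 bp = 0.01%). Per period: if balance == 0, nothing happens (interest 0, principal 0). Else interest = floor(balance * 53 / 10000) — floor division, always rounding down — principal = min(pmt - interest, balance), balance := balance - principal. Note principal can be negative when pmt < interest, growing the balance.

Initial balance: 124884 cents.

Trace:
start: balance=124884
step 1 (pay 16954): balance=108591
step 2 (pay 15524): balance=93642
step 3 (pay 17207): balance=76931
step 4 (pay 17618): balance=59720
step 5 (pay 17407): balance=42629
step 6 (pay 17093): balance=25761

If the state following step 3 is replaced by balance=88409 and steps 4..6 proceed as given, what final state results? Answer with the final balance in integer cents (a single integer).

37423

state after step 3 := balance=88409
step 4 (pay 17618): balance=71259
step 5 (pay 17407): balance=54229
step 6 (pay 17093): balance=37423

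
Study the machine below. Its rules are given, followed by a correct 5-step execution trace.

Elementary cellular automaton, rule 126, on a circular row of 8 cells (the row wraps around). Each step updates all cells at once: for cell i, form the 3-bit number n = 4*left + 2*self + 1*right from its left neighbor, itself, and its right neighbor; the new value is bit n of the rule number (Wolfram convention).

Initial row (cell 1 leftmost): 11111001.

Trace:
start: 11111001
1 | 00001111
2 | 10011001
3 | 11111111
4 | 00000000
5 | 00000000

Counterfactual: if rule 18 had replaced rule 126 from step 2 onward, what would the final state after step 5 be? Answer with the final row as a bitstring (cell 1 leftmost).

(re-executing steps 2..5 under rule 18; state before step 2: 00001111)
2 | 10010000
3 | 01101001
4 | 00000110
5 | 00001001

00001001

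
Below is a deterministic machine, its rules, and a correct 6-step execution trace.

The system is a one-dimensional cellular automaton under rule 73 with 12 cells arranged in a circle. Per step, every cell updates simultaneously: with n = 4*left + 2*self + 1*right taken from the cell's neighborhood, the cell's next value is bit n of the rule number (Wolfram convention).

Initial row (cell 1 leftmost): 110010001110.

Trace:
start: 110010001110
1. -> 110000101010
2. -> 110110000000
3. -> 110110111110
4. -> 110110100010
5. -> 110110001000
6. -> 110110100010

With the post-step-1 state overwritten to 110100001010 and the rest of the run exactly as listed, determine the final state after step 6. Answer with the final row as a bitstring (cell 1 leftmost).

state after step 1 := 110100001010
2. -> 110001100000
3. -> 110101101110
4. -> 110001101010
5. -> 110101100000
6. -> 110001101110

110001101110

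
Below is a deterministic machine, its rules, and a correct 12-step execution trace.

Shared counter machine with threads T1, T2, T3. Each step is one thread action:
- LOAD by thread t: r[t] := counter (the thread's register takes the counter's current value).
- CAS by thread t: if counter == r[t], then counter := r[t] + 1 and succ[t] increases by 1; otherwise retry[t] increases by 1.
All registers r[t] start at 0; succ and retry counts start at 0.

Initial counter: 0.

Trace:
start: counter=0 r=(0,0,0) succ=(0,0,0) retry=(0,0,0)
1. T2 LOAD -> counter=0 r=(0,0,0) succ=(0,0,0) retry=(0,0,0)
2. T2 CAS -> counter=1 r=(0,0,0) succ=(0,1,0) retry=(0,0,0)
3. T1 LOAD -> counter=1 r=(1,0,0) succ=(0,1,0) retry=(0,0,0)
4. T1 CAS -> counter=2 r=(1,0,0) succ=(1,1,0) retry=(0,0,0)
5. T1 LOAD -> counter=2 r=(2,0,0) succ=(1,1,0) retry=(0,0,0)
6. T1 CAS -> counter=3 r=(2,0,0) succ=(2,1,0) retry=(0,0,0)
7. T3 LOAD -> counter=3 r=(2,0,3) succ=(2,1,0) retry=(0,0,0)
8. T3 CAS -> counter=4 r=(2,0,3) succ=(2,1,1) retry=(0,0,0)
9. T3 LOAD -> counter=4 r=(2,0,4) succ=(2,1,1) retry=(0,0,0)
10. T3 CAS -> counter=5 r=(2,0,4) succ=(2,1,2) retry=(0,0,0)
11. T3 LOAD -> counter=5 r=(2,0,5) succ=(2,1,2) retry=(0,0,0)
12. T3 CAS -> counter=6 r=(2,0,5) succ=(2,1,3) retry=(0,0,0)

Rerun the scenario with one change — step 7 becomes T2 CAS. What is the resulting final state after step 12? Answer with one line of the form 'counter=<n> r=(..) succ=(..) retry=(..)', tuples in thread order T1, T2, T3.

(re-executing from step 7 with the substitution; state before step 7: counter=3 r=(2,0,0) succ=(2,1,0) retry=(0,0,0))
7. T2 CAS -> counter=3 r=(2,0,0) succ=(2,1,0) retry=(0,1,0)
8. T3 CAS -> counter=3 r=(2,0,0) succ=(2,1,0) retry=(0,1,1)
9. T3 LOAD -> counter=3 r=(2,0,3) succ=(2,1,0) retry=(0,1,1)
10. T3 CAS -> counter=4 r=(2,0,3) succ=(2,1,1) retry=(0,1,1)
11. T3 LOAD -> counter=4 r=(2,0,4) succ=(2,1,1) retry=(0,1,1)
12. T3 CAS -> counter=5 r=(2,0,4) succ=(2,1,2) retry=(0,1,1)

counter=5 r=(2,0,4) succ=(2,1,2) retry=(0,1,1)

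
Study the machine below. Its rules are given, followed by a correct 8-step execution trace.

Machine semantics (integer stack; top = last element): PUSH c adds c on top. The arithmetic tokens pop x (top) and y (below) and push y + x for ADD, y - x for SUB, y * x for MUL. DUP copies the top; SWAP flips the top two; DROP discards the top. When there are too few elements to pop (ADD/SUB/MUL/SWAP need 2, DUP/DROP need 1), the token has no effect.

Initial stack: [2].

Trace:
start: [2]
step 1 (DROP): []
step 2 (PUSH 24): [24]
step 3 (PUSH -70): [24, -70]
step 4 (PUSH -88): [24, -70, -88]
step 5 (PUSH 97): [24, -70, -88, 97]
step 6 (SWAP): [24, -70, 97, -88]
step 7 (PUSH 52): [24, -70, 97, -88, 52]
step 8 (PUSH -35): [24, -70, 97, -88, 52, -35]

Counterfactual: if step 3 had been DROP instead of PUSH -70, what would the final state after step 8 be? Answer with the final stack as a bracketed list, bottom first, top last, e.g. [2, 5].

(re-executing from step 3 with the substitution; state before step 3: [24])
step 3 (DROP): []
step 4 (PUSH -88): [-88]
step 5 (PUSH 97): [-88, 97]
step 6 (SWAP): [97, -88]
step 7 (PUSH 52): [97, -88, 52]
step 8 (PUSH -35): [97, -88, 52, -35]

[97, -88, 52, -35]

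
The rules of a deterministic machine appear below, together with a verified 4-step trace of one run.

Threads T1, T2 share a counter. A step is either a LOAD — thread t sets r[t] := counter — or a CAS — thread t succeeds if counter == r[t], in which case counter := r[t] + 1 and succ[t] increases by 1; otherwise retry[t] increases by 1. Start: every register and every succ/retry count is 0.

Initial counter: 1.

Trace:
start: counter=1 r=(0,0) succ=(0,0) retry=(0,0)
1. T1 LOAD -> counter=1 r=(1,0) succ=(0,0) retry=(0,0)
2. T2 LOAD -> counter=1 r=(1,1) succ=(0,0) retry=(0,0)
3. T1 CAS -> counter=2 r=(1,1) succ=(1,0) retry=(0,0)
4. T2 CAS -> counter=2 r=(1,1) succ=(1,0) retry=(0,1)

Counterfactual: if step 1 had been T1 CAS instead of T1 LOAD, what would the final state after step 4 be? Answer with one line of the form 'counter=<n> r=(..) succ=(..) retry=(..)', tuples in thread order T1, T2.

(re-executing from step 1 with the substitution; state before step 1: counter=1 r=(0,0) succ=(0,0) retry=(0,0))
1. T1 CAS -> counter=1 r=(0,0) succ=(0,0) retry=(1,0)
2. T2 LOAD -> counter=1 r=(0,1) succ=(0,0) retry=(1,0)
3. T1 CAS -> counter=1 r=(0,1) succ=(0,0) retry=(2,0)
4. T2 CAS -> counter=2 r=(0,1) succ=(0,1) retry=(2,0)

counter=2 r=(0,1) succ=(0,1) retry=(2,0)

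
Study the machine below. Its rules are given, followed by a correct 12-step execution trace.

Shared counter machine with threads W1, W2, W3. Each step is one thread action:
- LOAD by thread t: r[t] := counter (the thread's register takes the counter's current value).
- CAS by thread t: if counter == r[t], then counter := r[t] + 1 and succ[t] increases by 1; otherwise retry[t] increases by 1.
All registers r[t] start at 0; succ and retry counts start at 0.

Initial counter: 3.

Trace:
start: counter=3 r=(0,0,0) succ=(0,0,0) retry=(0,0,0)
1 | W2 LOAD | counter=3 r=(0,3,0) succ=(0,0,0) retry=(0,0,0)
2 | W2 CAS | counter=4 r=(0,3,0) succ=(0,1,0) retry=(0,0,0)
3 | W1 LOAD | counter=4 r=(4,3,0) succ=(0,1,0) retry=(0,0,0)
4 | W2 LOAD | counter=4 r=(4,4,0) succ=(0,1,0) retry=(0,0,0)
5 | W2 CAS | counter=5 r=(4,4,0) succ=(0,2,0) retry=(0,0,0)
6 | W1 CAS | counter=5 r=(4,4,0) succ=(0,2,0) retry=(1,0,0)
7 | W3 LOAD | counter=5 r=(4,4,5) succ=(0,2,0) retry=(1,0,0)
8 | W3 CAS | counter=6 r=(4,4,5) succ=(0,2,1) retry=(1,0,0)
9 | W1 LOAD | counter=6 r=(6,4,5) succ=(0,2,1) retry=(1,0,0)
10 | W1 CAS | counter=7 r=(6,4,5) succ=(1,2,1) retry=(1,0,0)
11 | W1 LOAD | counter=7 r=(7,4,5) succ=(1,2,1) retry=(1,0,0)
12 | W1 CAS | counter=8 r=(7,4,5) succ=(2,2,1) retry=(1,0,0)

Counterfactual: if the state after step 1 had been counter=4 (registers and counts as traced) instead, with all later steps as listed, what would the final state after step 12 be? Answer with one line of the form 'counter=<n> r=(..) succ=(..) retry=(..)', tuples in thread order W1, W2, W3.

state after step 1 := counter=4 r=(0,3,0) succ=(0,0,0) retry=(0,0,0)
2 | W2 CAS | counter=4 r=(0,3,0) succ=(0,0,0) retry=(0,1,0)
3 | W1 LOAD | counter=4 r=(4,3,0) succ=(0,0,0) retry=(0,1,0)
4 | W2 LOAD | counter=4 r=(4,4,0) succ=(0,0,0) retry=(0,1,0)
5 | W2 CAS | counter=5 r=(4,4,0) succ=(0,1,0) retry=(0,1,0)
6 | W1 CAS | counter=5 r=(4,4,0) succ=(0,1,0) retry=(1,1,0)
7 | W3 LOAD | counter=5 r=(4,4,5) succ=(0,1,0) retry=(1,1,0)
8 | W3 CAS | counter=6 r=(4,4,5) succ=(0,1,1) retry=(1,1,0)
9 | W1 LOAD | counter=6 r=(6,4,5) succ=(0,1,1) retry=(1,1,0)
10 | W1 CAS | counter=7 r=(6,4,5) succ=(1,1,1) retry=(1,1,0)
11 | W1 LOAD | counter=7 r=(7,4,5) succ=(1,1,1) retry=(1,1,0)
12 | W1 CAS | counter=8 r=(7,4,5) succ=(2,1,1) retry=(1,1,0)

counter=8 r=(7,4,5) succ=(2,1,1) retry=(1,1,0)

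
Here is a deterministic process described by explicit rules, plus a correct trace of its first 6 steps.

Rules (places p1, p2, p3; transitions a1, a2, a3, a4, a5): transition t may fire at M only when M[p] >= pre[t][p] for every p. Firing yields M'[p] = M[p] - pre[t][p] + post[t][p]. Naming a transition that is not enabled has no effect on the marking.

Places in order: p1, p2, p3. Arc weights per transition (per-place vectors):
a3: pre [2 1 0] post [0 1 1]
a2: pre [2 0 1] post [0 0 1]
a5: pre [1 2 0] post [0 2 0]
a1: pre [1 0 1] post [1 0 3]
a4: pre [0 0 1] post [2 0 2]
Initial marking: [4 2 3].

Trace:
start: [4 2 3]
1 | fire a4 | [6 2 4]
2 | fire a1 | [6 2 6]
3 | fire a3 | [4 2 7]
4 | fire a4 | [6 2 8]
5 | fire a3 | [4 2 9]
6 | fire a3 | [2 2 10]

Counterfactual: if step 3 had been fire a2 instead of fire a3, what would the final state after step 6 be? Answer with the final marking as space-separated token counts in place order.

2 2 9

(re-executing from step 3 with the substitution; state before step 3: [6 2 6])
3 | fire a2 | [4 2 6]
4 | fire a4 | [6 2 7]
5 | fire a3 | [4 2 8]
6 | fire a3 | [2 2 9]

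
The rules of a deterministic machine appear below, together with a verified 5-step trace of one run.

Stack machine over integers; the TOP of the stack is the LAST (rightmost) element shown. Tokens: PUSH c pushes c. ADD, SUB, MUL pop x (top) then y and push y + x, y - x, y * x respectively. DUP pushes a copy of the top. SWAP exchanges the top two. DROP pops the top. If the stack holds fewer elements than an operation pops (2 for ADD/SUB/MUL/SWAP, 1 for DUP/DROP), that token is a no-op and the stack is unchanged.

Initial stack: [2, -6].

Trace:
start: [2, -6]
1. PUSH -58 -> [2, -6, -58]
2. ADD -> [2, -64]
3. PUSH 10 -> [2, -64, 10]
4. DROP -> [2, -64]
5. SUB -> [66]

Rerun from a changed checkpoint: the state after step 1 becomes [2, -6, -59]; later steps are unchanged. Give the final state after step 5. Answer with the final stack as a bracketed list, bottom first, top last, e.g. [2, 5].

[67]

state after step 1 := [2, -6, -59]
2. ADD -> [2, -65]
3. PUSH 10 -> [2, -65, 10]
4. DROP -> [2, -65]
5. SUB -> [67]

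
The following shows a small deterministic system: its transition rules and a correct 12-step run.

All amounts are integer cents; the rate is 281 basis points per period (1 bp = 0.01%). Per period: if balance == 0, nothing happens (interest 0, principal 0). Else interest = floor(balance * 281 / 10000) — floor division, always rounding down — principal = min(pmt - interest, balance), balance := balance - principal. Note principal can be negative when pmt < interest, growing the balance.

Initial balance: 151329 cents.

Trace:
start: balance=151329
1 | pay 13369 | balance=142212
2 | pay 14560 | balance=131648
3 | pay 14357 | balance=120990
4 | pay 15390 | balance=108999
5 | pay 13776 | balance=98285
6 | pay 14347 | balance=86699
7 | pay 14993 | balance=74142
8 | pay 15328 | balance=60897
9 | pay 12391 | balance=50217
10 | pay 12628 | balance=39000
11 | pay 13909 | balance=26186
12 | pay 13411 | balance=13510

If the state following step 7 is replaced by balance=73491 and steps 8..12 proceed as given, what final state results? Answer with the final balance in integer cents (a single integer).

state after step 7 := balance=73491
8 | pay 15328 | balance=60228
9 | pay 12391 | balance=49529
10 | pay 12628 | balance=38292
11 | pay 13909 | balance=25459
12 | pay 13411 | balance=12763

12763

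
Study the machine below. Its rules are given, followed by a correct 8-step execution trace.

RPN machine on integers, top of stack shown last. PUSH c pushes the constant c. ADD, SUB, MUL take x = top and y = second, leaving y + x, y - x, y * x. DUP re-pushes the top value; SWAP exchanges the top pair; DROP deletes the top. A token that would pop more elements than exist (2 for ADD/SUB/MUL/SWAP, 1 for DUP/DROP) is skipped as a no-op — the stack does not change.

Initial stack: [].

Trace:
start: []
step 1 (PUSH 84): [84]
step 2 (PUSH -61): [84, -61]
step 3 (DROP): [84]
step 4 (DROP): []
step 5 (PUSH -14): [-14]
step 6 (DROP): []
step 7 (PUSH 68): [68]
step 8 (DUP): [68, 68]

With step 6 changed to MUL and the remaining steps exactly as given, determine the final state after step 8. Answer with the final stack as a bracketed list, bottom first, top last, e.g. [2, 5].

(re-executing from step 6 with the substitution; state before step 6: [-14])
step 6 (MUL): [-14]
step 7 (PUSH 68): [-14, 68]
step 8 (DUP): [-14, 68, 68]

[-14, 68, 68]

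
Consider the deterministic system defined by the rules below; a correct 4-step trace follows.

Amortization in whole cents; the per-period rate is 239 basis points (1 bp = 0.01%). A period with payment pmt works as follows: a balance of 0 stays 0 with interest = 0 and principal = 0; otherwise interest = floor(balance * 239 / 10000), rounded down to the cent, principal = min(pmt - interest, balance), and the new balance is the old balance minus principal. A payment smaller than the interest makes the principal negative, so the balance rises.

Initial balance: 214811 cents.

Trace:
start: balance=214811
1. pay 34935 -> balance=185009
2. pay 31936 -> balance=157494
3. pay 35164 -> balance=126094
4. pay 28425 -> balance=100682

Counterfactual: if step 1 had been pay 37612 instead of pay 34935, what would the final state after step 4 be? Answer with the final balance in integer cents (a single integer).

97808

(re-executing from step 1 with the substitution; state before step 1: balance=214811)
1. pay 37612 -> balance=182332
2. pay 31936 -> balance=154753
3. pay 35164 -> balance=123287
4. pay 28425 -> balance=97808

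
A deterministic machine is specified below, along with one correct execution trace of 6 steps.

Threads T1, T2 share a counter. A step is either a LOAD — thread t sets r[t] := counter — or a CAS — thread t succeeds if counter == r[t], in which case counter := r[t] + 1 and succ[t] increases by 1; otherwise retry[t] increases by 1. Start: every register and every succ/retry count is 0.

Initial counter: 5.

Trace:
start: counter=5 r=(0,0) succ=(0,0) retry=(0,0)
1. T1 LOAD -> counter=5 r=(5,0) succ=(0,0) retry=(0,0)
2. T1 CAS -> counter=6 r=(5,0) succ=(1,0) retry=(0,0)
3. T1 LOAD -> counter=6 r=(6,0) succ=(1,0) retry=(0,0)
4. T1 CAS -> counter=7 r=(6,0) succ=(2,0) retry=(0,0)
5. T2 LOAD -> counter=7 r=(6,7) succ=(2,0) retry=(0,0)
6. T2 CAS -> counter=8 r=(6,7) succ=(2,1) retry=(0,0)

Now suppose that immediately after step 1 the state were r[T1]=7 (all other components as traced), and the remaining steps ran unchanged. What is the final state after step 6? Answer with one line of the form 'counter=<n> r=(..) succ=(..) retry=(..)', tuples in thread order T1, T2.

counter=7 r=(5,6) succ=(1,1) retry=(1,0)

state after step 1 := counter=5 r=(7,0) succ=(0,0) retry=(0,0)
2. T1 CAS -> counter=5 r=(7,0) succ=(0,0) retry=(1,0)
3. T1 LOAD -> counter=5 r=(5,0) succ=(0,0) retry=(1,0)
4. T1 CAS -> counter=6 r=(5,0) succ=(1,0) retry=(1,0)
5. T2 LOAD -> counter=6 r=(5,6) succ=(1,0) retry=(1,0)
6. T2 CAS -> counter=7 r=(5,6) succ=(1,1) retry=(1,0)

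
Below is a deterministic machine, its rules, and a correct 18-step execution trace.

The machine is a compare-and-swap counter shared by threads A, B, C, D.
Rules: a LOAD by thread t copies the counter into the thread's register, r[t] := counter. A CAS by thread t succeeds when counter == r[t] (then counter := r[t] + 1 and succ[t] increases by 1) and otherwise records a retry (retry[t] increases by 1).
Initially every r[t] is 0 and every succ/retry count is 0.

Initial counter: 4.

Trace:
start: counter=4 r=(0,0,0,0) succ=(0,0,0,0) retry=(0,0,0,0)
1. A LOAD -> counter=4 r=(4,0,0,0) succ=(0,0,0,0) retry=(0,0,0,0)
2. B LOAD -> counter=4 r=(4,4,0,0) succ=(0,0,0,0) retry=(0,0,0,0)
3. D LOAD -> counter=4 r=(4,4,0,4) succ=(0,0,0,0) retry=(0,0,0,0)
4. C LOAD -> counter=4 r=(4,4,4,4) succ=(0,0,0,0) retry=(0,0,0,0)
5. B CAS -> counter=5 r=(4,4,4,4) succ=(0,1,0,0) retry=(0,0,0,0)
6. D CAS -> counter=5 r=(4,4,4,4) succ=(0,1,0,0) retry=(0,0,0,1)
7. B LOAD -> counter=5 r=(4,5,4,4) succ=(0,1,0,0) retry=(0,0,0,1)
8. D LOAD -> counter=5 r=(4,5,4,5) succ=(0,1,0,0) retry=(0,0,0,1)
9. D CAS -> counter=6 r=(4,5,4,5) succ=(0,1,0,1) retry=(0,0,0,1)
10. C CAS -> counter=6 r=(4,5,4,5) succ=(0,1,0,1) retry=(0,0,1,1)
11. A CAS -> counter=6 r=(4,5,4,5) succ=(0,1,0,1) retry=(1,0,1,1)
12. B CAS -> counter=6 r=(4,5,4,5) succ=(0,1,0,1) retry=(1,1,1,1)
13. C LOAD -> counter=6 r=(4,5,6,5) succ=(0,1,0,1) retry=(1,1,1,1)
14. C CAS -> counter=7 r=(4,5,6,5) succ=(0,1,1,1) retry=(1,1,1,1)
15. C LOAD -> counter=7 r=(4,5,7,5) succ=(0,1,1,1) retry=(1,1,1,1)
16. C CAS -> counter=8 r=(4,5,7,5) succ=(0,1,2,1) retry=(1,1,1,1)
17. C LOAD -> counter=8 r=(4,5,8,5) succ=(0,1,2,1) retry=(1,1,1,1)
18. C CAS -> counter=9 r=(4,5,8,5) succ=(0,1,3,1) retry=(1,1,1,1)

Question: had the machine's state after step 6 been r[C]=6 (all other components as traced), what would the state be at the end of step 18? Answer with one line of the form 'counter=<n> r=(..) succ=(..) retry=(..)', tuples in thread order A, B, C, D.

counter=10 r=(4,5,9,5) succ=(0,1,4,1) retry=(1,1,0,1)

state after step 6 := counter=5 r=(4,4,6,4) succ=(0,1,0,0) retry=(0,0,0,1)
7. B LOAD -> counter=5 r=(4,5,6,4) succ=(0,1,0,0) retry=(0,0,0,1)
8. D LOAD -> counter=5 r=(4,5,6,5) succ=(0,1,0,0) retry=(0,0,0,1)
9. D CAS -> counter=6 r=(4,5,6,5) succ=(0,1,0,1) retry=(0,0,0,1)
10. C CAS -> counter=7 r=(4,5,6,5) succ=(0,1,1,1) retry=(0,0,0,1)
11. A CAS -> counter=7 r=(4,5,6,5) succ=(0,1,1,1) retry=(1,0,0,1)
12. B CAS -> counter=7 r=(4,5,6,5) succ=(0,1,1,1) retry=(1,1,0,1)
13. C LOAD -> counter=7 r=(4,5,7,5) succ=(0,1,1,1) retry=(1,1,0,1)
14. C CAS -> counter=8 r=(4,5,7,5) succ=(0,1,2,1) retry=(1,1,0,1)
15. C LOAD -> counter=8 r=(4,5,8,5) succ=(0,1,2,1) retry=(1,1,0,1)
16. C CAS -> counter=9 r=(4,5,8,5) succ=(0,1,3,1) retry=(1,1,0,1)
17. C LOAD -> counter=9 r=(4,5,9,5) succ=(0,1,3,1) retry=(1,1,0,1)
18. C CAS -> counter=10 r=(4,5,9,5) succ=(0,1,4,1) retry=(1,1,0,1)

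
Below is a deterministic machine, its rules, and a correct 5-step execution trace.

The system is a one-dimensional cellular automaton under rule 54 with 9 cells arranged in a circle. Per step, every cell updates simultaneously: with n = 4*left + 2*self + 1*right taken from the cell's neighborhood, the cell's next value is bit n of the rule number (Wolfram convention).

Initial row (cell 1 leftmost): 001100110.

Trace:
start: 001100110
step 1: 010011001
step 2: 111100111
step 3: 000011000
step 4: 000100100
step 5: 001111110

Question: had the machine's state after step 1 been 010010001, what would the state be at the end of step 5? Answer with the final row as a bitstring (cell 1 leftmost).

000010001

state after step 1 := 010010001
step 2: 111111011
step 3: 000000100
step 4: 000001110
step 5: 000010001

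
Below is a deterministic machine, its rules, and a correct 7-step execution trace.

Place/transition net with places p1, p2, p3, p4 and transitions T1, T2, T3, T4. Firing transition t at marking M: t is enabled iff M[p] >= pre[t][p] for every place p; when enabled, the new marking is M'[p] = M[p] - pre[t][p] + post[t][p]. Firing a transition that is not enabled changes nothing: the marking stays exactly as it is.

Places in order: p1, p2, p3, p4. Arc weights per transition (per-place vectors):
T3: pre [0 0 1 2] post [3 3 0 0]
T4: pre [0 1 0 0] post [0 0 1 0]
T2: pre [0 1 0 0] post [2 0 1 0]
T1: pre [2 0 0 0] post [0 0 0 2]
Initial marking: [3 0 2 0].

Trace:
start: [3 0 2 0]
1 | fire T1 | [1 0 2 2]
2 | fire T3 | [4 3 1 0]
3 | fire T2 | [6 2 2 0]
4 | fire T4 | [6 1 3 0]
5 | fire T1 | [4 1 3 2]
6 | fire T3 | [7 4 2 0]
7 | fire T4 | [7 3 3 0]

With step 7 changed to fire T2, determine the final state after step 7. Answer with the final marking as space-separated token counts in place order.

(re-executing from step 7 with the substitution; state before step 7: [7 4 2 0])
7 | fire T2 | [9 3 3 0]

9 3 3 0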